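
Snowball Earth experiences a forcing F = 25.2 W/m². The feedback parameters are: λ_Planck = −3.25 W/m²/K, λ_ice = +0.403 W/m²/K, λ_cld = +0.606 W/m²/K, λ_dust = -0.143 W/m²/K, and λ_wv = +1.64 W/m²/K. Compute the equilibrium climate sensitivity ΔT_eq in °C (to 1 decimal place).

33.9 °C

Net feedback parameter λ = (−3.25) + (+0.403) + (+0.606) + (-0.143) + (+1.64) = -0.744 W/m²/K.
ΔT = −F/λ = −25.2/(-0.744) = 33.9 °C.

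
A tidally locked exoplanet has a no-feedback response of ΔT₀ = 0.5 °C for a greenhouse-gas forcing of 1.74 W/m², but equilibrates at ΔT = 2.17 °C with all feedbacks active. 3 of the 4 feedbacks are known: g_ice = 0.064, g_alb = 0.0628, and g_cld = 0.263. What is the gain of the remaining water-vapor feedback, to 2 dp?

Amplification A = ΔT/ΔT₀ = 2.17/0.5 = 4.34.
Total gain g = 1 − 1/A = 1 − 1/4.34 = 0.7696.
Known gains sum to 0.064 + 0.0628 + 0.263 = 0.3898.
g_wv = 0.7696 − 0.3898 = 0.38.

0.38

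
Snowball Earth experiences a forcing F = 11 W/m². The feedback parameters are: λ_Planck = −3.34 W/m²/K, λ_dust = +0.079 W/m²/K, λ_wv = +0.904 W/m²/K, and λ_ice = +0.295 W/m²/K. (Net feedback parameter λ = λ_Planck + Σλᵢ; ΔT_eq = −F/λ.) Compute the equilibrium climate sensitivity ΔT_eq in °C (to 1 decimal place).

Net feedback parameter λ = (−3.34) + (+0.079) + (+0.904) + (+0.295) = -2.062 W/m²/K.
ΔT = −F/λ = −11/(-2.062) = 5.3 °C.

5.3 °C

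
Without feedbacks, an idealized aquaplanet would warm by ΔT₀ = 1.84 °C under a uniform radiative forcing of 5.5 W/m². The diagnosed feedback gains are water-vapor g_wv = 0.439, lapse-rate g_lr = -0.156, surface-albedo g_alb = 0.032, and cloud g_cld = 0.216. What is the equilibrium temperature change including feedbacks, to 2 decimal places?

Total gain g = 0.439 − 0.156 + 0.032 + 0.216 = 0.531.
Amplification A = 1/(1 − 0.531) = 2.132.
ΔT = 1.84 × 2.132 = 3.92 °C.

3.92 °C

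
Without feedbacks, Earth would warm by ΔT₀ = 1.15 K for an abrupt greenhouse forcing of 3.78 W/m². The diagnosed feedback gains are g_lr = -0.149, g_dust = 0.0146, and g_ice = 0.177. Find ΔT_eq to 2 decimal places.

1.20 K

Total gain g = -0.149 + 0.0146 + 0.177 = 0.0426.
Amplification A = 1/(1 − 0.0426) = 1.044.
ΔT = 1.15 × 1.044 = 1.20 K.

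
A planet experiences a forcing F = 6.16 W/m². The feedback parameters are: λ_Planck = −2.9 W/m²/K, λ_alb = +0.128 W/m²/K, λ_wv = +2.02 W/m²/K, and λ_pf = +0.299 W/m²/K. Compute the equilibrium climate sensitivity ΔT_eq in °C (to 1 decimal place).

Net feedback parameter λ = (−2.9) + (+0.128) + (+2.02) + (+0.299) = -0.453 W/m²/K.
ΔT = −F/λ = −6.16/(-0.453) = 13.6 °C.

13.6 °C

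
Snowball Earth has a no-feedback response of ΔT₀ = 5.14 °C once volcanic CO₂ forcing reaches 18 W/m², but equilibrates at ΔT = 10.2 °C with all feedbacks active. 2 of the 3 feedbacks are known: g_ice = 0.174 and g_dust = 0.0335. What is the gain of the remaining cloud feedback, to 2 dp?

0.29

Amplification A = ΔT/ΔT₀ = 10.2/5.14 = 1.984.
Total gain g = 1 − 1/A = 1 − 1/1.984 = 0.496.
Known gains sum to 0.174 + 0.0335 = 0.2075.
g_cld = 0.496 − 0.2075 = 0.29.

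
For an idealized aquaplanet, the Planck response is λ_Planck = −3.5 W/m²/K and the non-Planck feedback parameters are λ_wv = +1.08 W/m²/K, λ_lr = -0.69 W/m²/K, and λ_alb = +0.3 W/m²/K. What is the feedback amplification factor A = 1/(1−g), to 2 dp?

Convert to gains: g_wv = 1.08/3.5 = 0.3086; g_lr = -0.69/3.5 = -0.1971; g_alb = 0.3/3.5 = 0.08571.
Total gain g = 0.19721.
A = 1/(1 − 0.19721) = 1.25.

1.25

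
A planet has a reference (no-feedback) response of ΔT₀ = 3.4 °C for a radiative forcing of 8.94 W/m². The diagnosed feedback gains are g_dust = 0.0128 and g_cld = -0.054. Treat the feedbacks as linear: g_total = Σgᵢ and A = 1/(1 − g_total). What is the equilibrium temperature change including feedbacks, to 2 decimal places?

3.27 °C

Total gain g = 0.0128 − 0.054 = -0.0412.
Amplification A = 1/(1 + 0.0412) = 0.9604.
ΔT = 3.4 × 0.9604 = 3.27 °C.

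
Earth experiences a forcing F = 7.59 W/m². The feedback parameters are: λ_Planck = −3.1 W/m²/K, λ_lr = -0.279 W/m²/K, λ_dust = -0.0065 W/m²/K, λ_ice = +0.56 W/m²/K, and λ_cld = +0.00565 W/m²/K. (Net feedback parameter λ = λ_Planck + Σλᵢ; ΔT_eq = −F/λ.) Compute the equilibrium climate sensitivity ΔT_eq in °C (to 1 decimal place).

Net feedback parameter λ = (−3.1) + (-0.279) + (-0.0065) + (+0.56) + (+0.00565) = -2.81985 W/m²/K.
ΔT = −F/λ = −7.59/(-2.81985) = 2.7 °C.

2.7 °C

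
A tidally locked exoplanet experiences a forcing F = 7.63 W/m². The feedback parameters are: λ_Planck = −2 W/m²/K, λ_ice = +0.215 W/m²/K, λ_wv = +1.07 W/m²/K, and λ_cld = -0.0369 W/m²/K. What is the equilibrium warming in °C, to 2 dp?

Net feedback parameter λ = (−2) + (+0.215) + (+1.07) + (-0.0369) = -0.7519 W/m²/K.
ΔT = −F/λ = −7.63/(-0.7519) = 10.15 °C.

10.15 °C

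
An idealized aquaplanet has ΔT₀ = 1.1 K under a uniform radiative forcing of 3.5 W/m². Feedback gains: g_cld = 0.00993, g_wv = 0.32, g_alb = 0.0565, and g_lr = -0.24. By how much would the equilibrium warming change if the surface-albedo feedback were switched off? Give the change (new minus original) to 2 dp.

Original: g = 0.14643, ΔT = 1.1/(1−0.14643) = 1.2887 K.
Without surface-albedo: g' = 0.08993, ΔT' = 1.1/(1−0.08993) = 1.2087 K.
Change = 1.2087 − 1.2887 = -0.08 K.

-0.08 K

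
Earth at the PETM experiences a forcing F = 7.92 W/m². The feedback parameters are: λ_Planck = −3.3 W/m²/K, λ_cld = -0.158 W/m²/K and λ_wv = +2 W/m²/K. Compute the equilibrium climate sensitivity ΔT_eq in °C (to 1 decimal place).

5.4 °C

Net feedback parameter λ = (−3.3) + (-0.158) + (+2) = -1.458 W/m²/K.
ΔT = −F/λ = −7.92/(-1.458) = 5.4 °C.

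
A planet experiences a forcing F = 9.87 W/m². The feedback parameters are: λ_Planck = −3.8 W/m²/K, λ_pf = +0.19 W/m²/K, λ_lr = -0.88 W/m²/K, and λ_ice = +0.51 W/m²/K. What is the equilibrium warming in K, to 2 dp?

Net feedback parameter λ = (−3.8) + (+0.19) + (-0.88) + (+0.51) = -3.98 W/m²/K.
ΔT = −F/λ = −9.87/(-3.98) = 2.48 K.

2.48 K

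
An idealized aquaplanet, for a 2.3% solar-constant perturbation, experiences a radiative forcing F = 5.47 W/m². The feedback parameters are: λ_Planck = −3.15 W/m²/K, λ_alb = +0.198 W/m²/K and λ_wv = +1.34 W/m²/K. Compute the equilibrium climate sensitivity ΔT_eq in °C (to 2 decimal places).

Net feedback parameter λ = (−3.15) + (+0.198) + (+1.34) = -1.612 W/m²/K.
ΔT = −F/λ = −5.47/(-1.612) = 3.39 °C.

3.39 °C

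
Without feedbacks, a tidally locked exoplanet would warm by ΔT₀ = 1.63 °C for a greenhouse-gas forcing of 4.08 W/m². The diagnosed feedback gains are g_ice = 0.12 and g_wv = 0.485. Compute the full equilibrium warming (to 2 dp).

4.13 °C

Total gain g = 0.12 + 0.485 = 0.605.
Amplification A = 1/(1 − 0.605) = 2.532.
ΔT = 1.63 × 2.532 = 4.13 °C.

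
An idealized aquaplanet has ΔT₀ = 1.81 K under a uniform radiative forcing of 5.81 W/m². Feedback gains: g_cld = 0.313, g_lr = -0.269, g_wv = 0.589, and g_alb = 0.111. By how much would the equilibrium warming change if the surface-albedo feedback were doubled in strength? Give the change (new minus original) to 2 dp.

Original: g = 0.744, ΔT = 1.81/(1−0.744) = 7.0703 K.
With doubled surface-albedo: g' = 0.855, ΔT' = 1.81/(1−0.855) = 12.4828 K.
Change = 12.4828 − 7.0703 = 5.41 K.

5.41 K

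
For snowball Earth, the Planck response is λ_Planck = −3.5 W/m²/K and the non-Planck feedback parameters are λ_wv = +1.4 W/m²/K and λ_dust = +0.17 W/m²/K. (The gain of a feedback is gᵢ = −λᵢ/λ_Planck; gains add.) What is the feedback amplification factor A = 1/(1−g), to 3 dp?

Convert to gains: g_wv = 1.4/3.5 = 0.4; g_dust = 0.17/3.5 = 0.04857.
Total gain g = 0.44857.
A = 1/(1 − 0.44857) = 1.813.

1.813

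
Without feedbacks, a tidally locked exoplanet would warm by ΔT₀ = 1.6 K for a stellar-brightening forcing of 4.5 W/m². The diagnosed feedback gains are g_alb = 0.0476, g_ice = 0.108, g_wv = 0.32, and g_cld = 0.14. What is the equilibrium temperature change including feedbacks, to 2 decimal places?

4.16 K

Total gain g = 0.0476 + 0.108 + 0.32 + 0.14 = 0.6156.
Amplification A = 1/(1 − 0.6156) = 2.601.
ΔT = 1.6 × 2.601 = 4.16 K.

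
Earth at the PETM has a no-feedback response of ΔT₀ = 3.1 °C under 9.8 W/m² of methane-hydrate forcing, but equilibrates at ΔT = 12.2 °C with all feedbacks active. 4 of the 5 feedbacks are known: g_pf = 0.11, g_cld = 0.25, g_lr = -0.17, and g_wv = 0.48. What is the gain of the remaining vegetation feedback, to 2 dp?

Amplification A = ΔT/ΔT₀ = 12.2/3.1 = 3.935.
Total gain g = 1 − 1/A = 1 − 1/3.935 = 0.7459.
Known gains sum to 0.11 + 0.25 − 0.17 + 0.48 = 0.67.
g_veg = 0.7459 − 0.67 = 0.08.

0.08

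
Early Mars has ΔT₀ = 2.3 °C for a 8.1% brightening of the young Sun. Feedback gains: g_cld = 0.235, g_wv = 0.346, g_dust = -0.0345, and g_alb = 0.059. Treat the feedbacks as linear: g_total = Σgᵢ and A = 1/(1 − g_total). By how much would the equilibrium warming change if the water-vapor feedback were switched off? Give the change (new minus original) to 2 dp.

-2.72 °C

Original: g = 0.6055, ΔT = 2.3/(1−0.6055) = 5.8302 °C.
Without water-vapor: g' = 0.2595, ΔT' = 2.3/(1−0.2595) = 3.1060 °C.
Change = 3.1060 − 5.8302 = -2.72 °C.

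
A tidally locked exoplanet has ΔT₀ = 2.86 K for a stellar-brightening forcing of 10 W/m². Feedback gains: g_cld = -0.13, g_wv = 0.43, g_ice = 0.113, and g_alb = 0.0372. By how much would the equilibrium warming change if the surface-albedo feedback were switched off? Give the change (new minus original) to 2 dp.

Original: g = 0.4502, ΔT = 2.86/(1−0.4502) = 5.2019 K.
Without surface-albedo: g' = 0.413, ΔT' = 2.86/(1−0.413) = 4.8722 K.
Change = 4.8722 − 5.2019 = -0.33 K.

-0.33 K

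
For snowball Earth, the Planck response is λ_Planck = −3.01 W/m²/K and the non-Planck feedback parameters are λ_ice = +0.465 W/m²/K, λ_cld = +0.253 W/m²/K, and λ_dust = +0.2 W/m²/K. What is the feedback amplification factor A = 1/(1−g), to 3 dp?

1.439

Convert to gains: g_ice = 0.465/3.01 = 0.1545; g_cld = 0.253/3.01 = 0.08405; g_dust = 0.2/3.01 = 0.06645.
Total gain g = 0.305.
A = 1/(1 − 0.305) = 1.439.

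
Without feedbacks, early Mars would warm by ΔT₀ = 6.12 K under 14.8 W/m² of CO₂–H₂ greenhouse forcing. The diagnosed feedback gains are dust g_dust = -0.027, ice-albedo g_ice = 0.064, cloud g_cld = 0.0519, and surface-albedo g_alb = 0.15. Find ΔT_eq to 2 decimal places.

8.04 K

Total gain g = -0.027 + 0.064 + 0.0519 + 0.15 = 0.2389.
Amplification A = 1/(1 − 0.2389) = 1.314.
ΔT = 6.12 × 1.314 = 8.04 K.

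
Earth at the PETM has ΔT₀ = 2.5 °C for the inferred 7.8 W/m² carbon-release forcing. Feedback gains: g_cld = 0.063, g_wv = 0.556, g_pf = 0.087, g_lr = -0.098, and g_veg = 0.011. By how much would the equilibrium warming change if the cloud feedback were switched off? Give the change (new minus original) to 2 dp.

-0.93 °C

Original: g = 0.619, ΔT = 2.5/(1−0.619) = 6.5617 °C.
Without cloud: g' = 0.556, ΔT' = 2.5/(1−0.556) = 5.6306 °C.
Change = 5.6306 − 6.5617 = -0.93 °C.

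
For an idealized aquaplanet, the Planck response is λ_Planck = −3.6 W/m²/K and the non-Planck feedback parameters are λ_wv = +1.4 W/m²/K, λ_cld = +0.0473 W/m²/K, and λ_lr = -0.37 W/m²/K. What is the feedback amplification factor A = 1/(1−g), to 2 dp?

Convert to gains: g_wv = 1.4/3.6 = 0.3889; g_cld = 0.0473/3.6 = 0.01314; g_lr = -0.37/3.6 = -0.1028.
Total gain g = 0.29924.
A = 1/(1 − 0.29924) = 1.43.

1.43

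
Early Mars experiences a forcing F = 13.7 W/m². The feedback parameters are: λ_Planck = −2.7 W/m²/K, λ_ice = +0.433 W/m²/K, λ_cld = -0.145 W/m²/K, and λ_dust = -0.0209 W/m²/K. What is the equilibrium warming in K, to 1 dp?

Net feedback parameter λ = (−2.7) + (+0.433) + (-0.145) + (-0.0209) = -2.4329 W/m²/K.
ΔT = −F/λ = −13.7/(-2.4329) = 5.6 K.

5.6 K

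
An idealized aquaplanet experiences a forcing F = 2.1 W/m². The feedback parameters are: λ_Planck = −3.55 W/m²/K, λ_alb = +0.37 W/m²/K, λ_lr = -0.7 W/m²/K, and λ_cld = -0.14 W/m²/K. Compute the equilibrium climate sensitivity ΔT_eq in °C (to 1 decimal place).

0.5 °C

Net feedback parameter λ = (−3.55) + (+0.37) + (-0.7) + (-0.14) = -4.02 W/m²/K.
ΔT = −F/λ = −2.1/(-4.02) = 0.5 °C.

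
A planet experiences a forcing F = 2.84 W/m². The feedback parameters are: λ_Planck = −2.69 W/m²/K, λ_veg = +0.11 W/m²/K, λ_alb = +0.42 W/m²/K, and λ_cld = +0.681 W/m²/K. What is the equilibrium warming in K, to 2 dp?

1.92 K

Net feedback parameter λ = (−2.69) + (+0.11) + (+0.42) + (+0.681) = -1.479 W/m²/K.
ΔT = −F/λ = −2.84/(-1.479) = 1.92 K.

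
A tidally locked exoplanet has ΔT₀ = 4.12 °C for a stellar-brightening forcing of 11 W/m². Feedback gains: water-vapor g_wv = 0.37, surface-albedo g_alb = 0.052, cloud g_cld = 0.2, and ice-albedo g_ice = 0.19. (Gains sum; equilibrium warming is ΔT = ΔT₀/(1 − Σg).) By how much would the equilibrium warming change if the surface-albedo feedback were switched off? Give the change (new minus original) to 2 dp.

Original: g = 0.812, ΔT = 4.12/(1−0.812) = 21.9149 °C.
Without surface-albedo: g' = 0.76, ΔT' = 4.12/(1−0.76) = 17.1667 °C.
Change = 17.1667 − 21.9149 = -4.75 °C.

-4.75 °C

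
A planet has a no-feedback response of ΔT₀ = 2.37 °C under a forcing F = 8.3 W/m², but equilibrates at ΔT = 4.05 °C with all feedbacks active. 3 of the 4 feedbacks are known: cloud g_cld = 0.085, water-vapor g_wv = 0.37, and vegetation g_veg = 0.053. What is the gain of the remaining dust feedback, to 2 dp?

Amplification A = ΔT/ΔT₀ = 4.05/2.37 = 1.709.
Total gain g = 1 − 1/A = 1 − 1/1.709 = 0.4149.
Known gains sum to 0.085 + 0.37 + 0.053 = 0.508.
g_dust = 0.4149 − 0.508 = -0.09.

-0.09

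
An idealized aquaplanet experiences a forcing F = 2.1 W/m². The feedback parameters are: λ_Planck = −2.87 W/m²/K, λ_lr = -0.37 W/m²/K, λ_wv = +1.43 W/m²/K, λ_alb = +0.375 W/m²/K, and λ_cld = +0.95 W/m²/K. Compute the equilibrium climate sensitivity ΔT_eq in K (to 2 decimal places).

Net feedback parameter λ = (−2.87) + (-0.37) + (+1.43) + (+0.375) + (+0.95) = -0.485 W/m²/K.
ΔT = −F/λ = −2.1/(-0.485) = 4.33 K.

4.33 K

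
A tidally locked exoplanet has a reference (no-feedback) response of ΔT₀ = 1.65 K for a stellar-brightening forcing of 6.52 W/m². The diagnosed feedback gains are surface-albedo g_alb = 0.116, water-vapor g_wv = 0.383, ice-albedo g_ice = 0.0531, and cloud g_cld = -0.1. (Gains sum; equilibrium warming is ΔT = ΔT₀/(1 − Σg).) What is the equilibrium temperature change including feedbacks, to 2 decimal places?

Total gain g = 0.116 + 0.383 + 0.0531 − 0.1 = 0.4521.
Amplification A = 1/(1 − 0.4521) = 1.825.
ΔT = 1.65 × 1.825 = 3.01 K.

3.01 K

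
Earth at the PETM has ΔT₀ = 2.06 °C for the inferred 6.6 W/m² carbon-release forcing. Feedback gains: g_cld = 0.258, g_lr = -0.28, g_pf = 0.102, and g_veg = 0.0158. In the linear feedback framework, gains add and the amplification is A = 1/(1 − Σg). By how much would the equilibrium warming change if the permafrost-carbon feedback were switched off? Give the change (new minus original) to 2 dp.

-0.23 °C

Original: g = 0.0958, ΔT = 2.06/(1−0.0958) = 2.2783 °C.
Without permafrost-carbon: g' = -0.0062, ΔT' = 2.06/(1+0.0062) = 2.0473 °C.
Change = 2.0473 − 2.2783 = -0.23 °C.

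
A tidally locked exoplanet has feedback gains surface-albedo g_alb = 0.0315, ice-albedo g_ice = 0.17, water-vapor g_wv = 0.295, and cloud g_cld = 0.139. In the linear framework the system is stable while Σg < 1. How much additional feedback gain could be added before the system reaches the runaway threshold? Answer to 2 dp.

0.36

Current total gain = 0.0315 + 0.17 + 0.295 + 0.139 = 0.6355.
Margin to runaway = 1 − 0.6355 = 0.36.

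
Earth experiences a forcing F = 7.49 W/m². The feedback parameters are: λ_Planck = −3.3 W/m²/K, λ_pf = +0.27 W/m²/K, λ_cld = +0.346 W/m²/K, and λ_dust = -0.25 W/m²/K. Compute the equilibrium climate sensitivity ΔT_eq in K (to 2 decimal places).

Net feedback parameter λ = (−3.3) + (+0.27) + (+0.346) + (-0.25) = -2.934 W/m²/K.
ΔT = −F/λ = −7.49/(-2.934) = 2.55 K.

2.55 K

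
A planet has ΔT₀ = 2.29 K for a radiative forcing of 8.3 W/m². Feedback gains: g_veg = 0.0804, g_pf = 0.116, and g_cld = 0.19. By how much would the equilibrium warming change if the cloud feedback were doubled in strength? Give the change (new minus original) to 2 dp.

Original: g = 0.3864, ΔT = 2.29/(1−0.3864) = 3.7321 K.
With doubled cloud: g' = 0.5764, ΔT' = 2.29/(1−0.5764) = 5.4060 K.
Change = 5.4060 − 3.7321 = 1.67 K.

1.67 K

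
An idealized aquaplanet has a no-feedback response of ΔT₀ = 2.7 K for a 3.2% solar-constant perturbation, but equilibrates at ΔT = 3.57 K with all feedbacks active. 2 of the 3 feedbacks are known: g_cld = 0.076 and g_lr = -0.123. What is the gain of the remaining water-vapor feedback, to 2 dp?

Amplification A = ΔT/ΔT₀ = 3.57/2.7 = 1.322.
Total gain g = 1 − 1/A = 1 − 1/1.322 = 0.2436.
Known gains sum to 0.076 − 0.123 = -0.047.
g_wv = 0.2436 + 0.047 = 0.29.

0.29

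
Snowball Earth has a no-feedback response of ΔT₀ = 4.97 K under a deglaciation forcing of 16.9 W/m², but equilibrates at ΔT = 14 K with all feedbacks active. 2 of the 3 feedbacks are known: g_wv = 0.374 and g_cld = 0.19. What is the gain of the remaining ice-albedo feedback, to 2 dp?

0.08

Amplification A = ΔT/ΔT₀ = 14/4.97 = 2.817.
Total gain g = 1 − 1/A = 1 − 1/2.817 = 0.645.
Known gains sum to 0.374 + 0.19 = 0.564.
g_ice = 0.645 − 0.564 = 0.08.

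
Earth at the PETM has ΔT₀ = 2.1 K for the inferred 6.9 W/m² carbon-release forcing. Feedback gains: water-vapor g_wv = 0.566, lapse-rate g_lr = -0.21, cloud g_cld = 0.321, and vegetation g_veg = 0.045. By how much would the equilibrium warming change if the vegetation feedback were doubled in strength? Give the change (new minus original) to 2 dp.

1.46 K

Original: g = 0.722, ΔT = 2.1/(1−0.722) = 7.5540 K.
With doubled vegetation: g' = 0.767, ΔT' = 2.1/(1−0.767) = 9.0129 K.
Change = 9.0129 − 7.5540 = 1.46 K.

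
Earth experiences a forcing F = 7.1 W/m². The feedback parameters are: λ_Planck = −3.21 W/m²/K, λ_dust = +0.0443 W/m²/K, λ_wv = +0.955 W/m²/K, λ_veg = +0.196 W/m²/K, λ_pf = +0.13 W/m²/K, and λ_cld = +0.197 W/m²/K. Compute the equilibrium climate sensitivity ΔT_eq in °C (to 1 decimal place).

Net feedback parameter λ = (−3.21) + (+0.0443) + (+0.955) + (+0.196) + (+0.13) + (+0.197) = -1.6877 W/m²/K.
ΔT = −F/λ = −7.1/(-1.6877) = 4.2 °C.

4.2 °C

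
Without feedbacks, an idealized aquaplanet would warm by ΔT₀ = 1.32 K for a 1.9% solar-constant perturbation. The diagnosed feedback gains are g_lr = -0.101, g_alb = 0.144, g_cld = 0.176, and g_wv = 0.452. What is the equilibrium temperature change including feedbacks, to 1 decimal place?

4.0 K

Total gain g = -0.101 + 0.144 + 0.176 + 0.452 = 0.671.
Amplification A = 1/(1 − 0.671) = 3.04.
ΔT = 1.32 × 3.04 = 4.0 K.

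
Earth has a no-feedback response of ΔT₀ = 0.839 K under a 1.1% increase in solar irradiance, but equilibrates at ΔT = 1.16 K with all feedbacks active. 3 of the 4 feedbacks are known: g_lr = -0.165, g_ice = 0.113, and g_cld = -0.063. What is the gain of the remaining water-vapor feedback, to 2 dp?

0.39

Amplification A = ΔT/ΔT₀ = 1.16/0.839 = 1.383.
Total gain g = 1 − 1/A = 1 − 1/1.383 = 0.2769.
Known gains sum to -0.165 + 0.113 − 0.063 = -0.115.
g_wv = 0.2769 + 0.115 = 0.39.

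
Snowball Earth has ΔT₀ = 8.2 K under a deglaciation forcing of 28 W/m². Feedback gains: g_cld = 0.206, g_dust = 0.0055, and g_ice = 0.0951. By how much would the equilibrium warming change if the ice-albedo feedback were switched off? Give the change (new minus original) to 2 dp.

-1.43 K

Original: g = 0.3066, ΔT = 8.2/(1−0.3066) = 11.8258 K.
Without ice-albedo: g' = 0.2115, ΔT' = 8.2/(1−0.2115) = 10.3995 K.
Change = 10.3995 − 11.8258 = -1.43 K.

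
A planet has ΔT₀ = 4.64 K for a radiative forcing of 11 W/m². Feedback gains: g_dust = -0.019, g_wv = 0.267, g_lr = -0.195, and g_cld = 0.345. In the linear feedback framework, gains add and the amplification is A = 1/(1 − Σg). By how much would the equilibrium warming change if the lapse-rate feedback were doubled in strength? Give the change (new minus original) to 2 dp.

-1.89 K

Original: g = 0.398, ΔT = 4.64/(1−0.398) = 7.7076 K.
With doubled lapse-rate: g' = 0.203, ΔT' = 4.64/(1−0.203) = 5.8218 K.
Change = 5.8218 − 7.7076 = -1.89 K.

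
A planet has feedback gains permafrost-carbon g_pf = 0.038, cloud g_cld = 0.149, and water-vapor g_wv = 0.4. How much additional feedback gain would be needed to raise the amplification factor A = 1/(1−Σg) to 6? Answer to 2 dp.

0.25

Current total gain = 0.587.
Target gain for A = 6: g* = 1 − 1/6 = 0.8333.
Additional gain needed = 0.8333 − 0.587 = 0.25.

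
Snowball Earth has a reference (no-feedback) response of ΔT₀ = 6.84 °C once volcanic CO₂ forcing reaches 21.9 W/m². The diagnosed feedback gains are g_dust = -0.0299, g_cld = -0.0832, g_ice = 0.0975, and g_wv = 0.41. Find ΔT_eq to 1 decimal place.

Total gain g = -0.0299 − 0.0832 + 0.0975 + 0.41 = 0.3944.
Amplification A = 1/(1 − 0.3944) = 1.651.
ΔT = 6.84 × 1.651 = 11.3 °C.

11.3 °C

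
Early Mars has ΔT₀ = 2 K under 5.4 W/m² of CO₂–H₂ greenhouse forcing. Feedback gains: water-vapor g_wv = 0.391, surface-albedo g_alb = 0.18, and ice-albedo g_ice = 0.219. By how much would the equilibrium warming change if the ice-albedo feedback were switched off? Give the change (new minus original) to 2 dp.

Original: g = 0.79, ΔT = 2/(1−0.79) = 9.5238 K.
Without ice-albedo: g' = 0.571, ΔT' = 2/(1−0.571) = 4.6620 K.
Change = 4.6620 − 9.5238 = -4.86 K.

-4.86 K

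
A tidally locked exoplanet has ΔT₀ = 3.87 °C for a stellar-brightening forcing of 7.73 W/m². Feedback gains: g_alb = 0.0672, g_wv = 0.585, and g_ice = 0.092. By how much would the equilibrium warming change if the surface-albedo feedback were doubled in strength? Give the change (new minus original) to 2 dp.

5.39 °C

Original: g = 0.7442, ΔT = 3.87/(1−0.7442) = 15.1290 °C.
With doubled surface-albedo: g' = 0.8114, ΔT' = 3.87/(1−0.8114) = 20.5196 °C.
Change = 20.5196 − 15.1290 = 5.39 °C.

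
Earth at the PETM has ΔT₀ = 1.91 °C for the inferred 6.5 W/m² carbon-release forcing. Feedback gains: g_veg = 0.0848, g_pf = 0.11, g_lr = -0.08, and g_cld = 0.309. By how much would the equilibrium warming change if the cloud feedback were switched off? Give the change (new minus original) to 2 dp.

-1.16 °C

Original: g = 0.4238, ΔT = 1.91/(1−0.4238) = 3.3148 °C.
Without cloud: g' = 0.1148, ΔT' = 1.91/(1−0.1148) = 2.1577 °C.
Change = 2.1577 − 3.3148 = -1.16 °C.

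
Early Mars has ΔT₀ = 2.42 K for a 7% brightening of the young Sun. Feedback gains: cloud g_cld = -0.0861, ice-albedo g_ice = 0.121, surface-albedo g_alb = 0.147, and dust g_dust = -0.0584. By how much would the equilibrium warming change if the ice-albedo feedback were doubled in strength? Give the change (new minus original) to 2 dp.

Original: g = 0.1235, ΔT = 2.42/(1−0.1235) = 2.7610 K.
With doubled ice-albedo: g' = 0.2445, ΔT' = 2.42/(1−0.2445) = 3.2032 K.
Change = 3.2032 − 2.7610 = 0.44 K.

0.44 K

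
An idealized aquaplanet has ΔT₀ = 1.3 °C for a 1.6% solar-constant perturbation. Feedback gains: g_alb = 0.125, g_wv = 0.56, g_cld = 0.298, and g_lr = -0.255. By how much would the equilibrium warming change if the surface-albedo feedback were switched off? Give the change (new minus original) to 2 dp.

Original: g = 0.728, ΔT = 1.3/(1−0.728) = 4.7794 °C.
Without surface-albedo: g' = 0.603, ΔT' = 1.3/(1−0.603) = 3.2746 °C.
Change = 3.2746 − 4.7794 = -1.50 °C.

-1.50 °C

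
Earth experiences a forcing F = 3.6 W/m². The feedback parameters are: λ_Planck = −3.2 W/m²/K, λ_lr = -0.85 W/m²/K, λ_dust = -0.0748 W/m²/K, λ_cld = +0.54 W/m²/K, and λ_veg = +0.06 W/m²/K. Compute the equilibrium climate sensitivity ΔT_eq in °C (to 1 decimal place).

1.0 °C

Net feedback parameter λ = (−3.2) + (-0.85) + (-0.0748) + (+0.54) + (+0.06) = -3.5248 W/m²/K.
ΔT = −F/λ = −3.6/(-3.5248) = 1.0 °C.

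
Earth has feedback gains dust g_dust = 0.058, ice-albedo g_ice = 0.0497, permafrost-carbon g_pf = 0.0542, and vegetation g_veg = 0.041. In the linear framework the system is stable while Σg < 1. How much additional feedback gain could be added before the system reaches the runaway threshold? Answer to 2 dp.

0.80

Current total gain = 0.058 + 0.0497 + 0.0542 + 0.041 = 0.2029.
Margin to runaway = 1 − 0.2029 = 0.80.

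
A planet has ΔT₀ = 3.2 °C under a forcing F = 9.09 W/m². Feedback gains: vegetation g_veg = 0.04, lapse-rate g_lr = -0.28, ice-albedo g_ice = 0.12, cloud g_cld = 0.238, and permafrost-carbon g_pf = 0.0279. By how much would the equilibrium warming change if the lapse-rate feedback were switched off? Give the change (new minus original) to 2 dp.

1.83 °C

Original: g = 0.1459, ΔT = 3.2/(1−0.1459) = 3.7466 °C.
Without lapse-rate: g' = 0.4259, ΔT' = 3.2/(1−0.4259) = 5.5739 °C.
Change = 5.5739 − 3.7466 = 1.83 °C.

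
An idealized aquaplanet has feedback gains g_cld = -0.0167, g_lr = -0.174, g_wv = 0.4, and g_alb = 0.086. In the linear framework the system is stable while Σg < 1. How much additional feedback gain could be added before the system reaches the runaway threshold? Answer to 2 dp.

0.70

Current total gain = -0.0167 − 0.174 + 0.4 + 0.086 = 0.2953.
Margin to runaway = 1 − 0.2953 = 0.70.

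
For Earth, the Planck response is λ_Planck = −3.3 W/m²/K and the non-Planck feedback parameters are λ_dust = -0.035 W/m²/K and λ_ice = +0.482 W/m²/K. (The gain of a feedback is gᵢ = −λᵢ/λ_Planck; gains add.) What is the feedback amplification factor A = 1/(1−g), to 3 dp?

1.157

Convert to gains: g_dust = -0.035/3.3 = -0.01061; g_ice = 0.482/3.3 = 0.1461.
Total gain g = 0.13549.
A = 1/(1 − 0.13549) = 1.157.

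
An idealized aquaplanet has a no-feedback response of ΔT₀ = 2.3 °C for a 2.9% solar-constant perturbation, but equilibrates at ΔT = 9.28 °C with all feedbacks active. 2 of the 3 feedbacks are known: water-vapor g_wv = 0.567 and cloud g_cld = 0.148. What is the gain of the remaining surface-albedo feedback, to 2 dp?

0.04

Amplification A = ΔT/ΔT₀ = 9.28/2.3 = 4.035.
Total gain g = 1 − 1/A = 1 − 1/4.035 = 0.7522.
Known gains sum to 0.567 + 0.148 = 0.715.
g_alb = 0.7522 − 0.715 = 0.04.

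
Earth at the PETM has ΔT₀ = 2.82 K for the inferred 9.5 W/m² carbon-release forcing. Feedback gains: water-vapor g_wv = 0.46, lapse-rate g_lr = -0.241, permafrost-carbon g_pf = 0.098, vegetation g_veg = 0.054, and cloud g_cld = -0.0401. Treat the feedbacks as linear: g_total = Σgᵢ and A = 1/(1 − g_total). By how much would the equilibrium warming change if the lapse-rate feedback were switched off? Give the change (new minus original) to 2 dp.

2.37 K

Original: g = 0.3309, ΔT = 2.82/(1−0.3309) = 4.2146 K.
Without lapse-rate: g' = 0.5719, ΔT' = 2.82/(1−0.5719) = 6.5872 K.
Change = 6.5872 − 4.2146 = 2.37 K.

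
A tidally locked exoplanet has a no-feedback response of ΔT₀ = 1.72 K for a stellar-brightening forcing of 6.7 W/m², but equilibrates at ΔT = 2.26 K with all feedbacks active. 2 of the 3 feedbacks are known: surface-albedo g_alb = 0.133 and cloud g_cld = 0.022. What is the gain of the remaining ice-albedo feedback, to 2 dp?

Amplification A = ΔT/ΔT₀ = 2.26/1.72 = 1.314.
Total gain g = 1 − 1/A = 1 − 1/1.314 = 0.239.
Known gains sum to 0.133 + 0.022 = 0.155.
g_ice = 0.239 − 0.155 = 0.08.

0.08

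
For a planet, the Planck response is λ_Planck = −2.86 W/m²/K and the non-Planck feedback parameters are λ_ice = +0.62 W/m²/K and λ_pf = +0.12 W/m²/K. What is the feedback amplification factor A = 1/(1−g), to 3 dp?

Convert to gains: g_ice = 0.62/2.86 = 0.2168; g_pf = 0.12/2.86 = 0.04196.
Total gain g = 0.25876.
A = 1/(1 − 0.25876) = 1.349.

1.349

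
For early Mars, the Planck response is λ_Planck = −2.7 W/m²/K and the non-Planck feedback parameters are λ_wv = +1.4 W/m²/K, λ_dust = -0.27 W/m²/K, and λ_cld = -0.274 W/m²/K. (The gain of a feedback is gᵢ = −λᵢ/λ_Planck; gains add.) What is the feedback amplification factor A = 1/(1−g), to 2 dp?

1.46

Convert to gains: g_wv = 1.4/2.7 = 0.5185; g_dust = -0.27/2.7 = -0.1; g_cld = -0.274/2.7 = -0.1015.
Total gain g = 0.317.
A = 1/(1 − 0.317) = 1.46.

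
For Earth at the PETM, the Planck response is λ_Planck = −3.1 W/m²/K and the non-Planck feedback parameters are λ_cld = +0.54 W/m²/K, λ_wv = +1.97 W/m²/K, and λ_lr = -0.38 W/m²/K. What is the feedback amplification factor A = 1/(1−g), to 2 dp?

3.20

Convert to gains: g_cld = 0.54/3.1 = 0.1742; g_wv = 1.97/3.1 = 0.6355; g_lr = -0.38/3.1 = -0.1226.
Total gain g = 0.6871.
A = 1/(1 − 0.6871) = 3.20.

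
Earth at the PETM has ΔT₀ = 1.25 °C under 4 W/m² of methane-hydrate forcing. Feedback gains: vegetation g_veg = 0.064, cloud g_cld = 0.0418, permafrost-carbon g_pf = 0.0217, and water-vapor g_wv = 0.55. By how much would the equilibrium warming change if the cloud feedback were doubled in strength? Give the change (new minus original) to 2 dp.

Original: g = 0.6775, ΔT = 1.25/(1−0.6775) = 3.8760 °C.
With doubled cloud: g' = 0.7193, ΔT' = 1.25/(1−0.7193) = 4.4532 °C.
Change = 4.4532 − 3.8760 = 0.58 °C.

0.58 °C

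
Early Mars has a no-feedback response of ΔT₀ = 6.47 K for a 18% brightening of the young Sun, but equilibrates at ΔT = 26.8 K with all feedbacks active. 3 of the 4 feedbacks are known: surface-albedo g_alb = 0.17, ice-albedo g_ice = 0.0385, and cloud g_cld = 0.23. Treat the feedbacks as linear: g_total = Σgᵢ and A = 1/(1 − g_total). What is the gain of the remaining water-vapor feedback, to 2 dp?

Amplification A = ΔT/ΔT₀ = 26.8/6.47 = 4.142.
Total gain g = 1 − 1/A = 1 − 1/4.142 = 0.7586.
Known gains sum to 0.17 + 0.0385 + 0.23 = 0.4385.
g_wv = 0.7586 − 0.4385 = 0.32.

0.32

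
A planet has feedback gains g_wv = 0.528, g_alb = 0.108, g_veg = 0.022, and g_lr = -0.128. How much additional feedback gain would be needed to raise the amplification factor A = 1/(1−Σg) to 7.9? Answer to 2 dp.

Current total gain = 0.53.
Target gain for A = 7.9: g* = 1 − 1/7.9 = 0.8734.
Additional gain needed = 0.8734 − 0.53 = 0.34.

0.34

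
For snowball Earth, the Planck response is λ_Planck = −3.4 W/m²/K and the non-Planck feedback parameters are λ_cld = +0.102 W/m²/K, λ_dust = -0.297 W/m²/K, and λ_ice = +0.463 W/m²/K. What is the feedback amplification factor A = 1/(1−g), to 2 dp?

Convert to gains: g_cld = 0.102/3.4 = 0.03; g_dust = -0.297/3.4 = -0.08735; g_ice = 0.463/3.4 = 0.1362.
Total gain g = 0.07885.
A = 1/(1 − 0.07885) = 1.09.

1.09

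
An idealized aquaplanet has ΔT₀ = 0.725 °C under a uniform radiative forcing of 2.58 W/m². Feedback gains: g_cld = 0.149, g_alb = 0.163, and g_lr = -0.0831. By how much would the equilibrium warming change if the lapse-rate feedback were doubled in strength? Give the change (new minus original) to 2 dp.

Original: g = 0.2289, ΔT = 0.725/(1−0.2289) = 0.9402 °C.
With doubled lapse-rate: g' = 0.1458, ΔT' = 0.725/(1−0.1458) = 0.8487 °C.
Change = 0.8487 − 0.9402 = -0.09 °C.

-0.09 °C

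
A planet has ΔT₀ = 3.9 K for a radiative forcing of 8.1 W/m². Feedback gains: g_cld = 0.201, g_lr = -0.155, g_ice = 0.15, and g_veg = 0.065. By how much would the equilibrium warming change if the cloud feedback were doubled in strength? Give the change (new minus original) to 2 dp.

1.97 K

Original: g = 0.261, ΔT = 3.9/(1−0.261) = 5.2774 K.
With doubled cloud: g' = 0.462, ΔT' = 3.9/(1−0.462) = 7.2491 K.
Change = 7.2491 − 5.2774 = 1.97 K.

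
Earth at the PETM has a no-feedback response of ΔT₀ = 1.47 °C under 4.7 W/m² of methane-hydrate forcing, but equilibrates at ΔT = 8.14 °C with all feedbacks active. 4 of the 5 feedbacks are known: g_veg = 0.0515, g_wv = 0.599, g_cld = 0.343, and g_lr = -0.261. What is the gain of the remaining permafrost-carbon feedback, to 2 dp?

0.09

Amplification A = ΔT/ΔT₀ = 8.14/1.47 = 5.537.
Total gain g = 1 − 1/A = 1 − 1/5.537 = 0.8194.
Known gains sum to 0.0515 + 0.599 + 0.343 − 0.261 = 0.7325.
g_pf = 0.8194 − 0.7325 = 0.09.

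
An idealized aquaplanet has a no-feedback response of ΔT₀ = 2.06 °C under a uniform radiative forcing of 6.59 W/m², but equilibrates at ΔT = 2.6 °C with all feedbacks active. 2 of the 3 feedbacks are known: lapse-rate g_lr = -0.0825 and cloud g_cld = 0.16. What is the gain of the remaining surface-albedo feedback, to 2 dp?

0.13

Amplification A = ΔT/ΔT₀ = 2.6/2.06 = 1.262.
Total gain g = 1 − 1/A = 1 − 1/1.262 = 0.2076.
Known gains sum to -0.0825 + 0.16 = 0.0775.
g_alb = 0.2076 − 0.0775 = 0.13.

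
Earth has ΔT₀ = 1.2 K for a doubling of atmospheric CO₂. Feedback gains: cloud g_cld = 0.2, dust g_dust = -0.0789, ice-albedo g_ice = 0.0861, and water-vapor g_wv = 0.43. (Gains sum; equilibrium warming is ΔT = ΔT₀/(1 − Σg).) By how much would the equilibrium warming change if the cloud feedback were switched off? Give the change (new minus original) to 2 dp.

Original: g = 0.6372, ΔT = 1.2/(1−0.6372) = 3.3076 K.
Without cloud: g' = 0.4372, ΔT' = 1.2/(1−0.4372) = 2.1322 K.
Change = 2.1322 − 3.3076 = -1.18 K.

-1.18 K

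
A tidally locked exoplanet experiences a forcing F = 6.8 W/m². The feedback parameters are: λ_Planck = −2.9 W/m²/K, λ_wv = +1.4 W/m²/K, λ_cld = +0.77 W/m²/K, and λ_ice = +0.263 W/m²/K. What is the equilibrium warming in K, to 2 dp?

14.56 K

Net feedback parameter λ = (−2.9) + (+1.4) + (+0.77) + (+0.263) = -0.467 W/m²/K.
ΔT = −F/λ = −6.8/(-0.467) = 14.56 K.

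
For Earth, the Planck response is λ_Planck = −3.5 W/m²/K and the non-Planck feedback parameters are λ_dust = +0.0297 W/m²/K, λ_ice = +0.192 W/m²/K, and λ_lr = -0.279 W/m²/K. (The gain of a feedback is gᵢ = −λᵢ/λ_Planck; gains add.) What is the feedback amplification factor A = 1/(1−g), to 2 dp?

0.98

Convert to gains: g_dust = 0.0297/3.5 = 0.008486; g_ice = 0.192/3.5 = 0.05486; g_lr = -0.279/3.5 = -0.07971.
Total gain g = -0.016364.
A = 1/(1 + 0.016364) = 0.98.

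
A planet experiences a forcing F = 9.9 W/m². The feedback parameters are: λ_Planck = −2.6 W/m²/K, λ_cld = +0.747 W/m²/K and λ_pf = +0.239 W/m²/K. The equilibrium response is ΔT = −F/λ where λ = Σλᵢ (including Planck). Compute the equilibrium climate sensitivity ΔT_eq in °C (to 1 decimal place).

Net feedback parameter λ = (−2.6) + (+0.747) + (+0.239) = -1.614 W/m²/K.
ΔT = −F/λ = −9.9/(-1.614) = 6.1 °C.

6.1 °C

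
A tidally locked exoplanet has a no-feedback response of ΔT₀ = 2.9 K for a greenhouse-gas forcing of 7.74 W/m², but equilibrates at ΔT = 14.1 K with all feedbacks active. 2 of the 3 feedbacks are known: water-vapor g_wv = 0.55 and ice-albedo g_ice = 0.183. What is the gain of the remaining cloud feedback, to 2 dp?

0.06

Amplification A = ΔT/ΔT₀ = 14.1/2.9 = 4.862.
Total gain g = 1 − 1/A = 1 − 1/4.862 = 0.7943.
Known gains sum to 0.55 + 0.183 = 0.733.
g_cld = 0.7943 − 0.733 = 0.06.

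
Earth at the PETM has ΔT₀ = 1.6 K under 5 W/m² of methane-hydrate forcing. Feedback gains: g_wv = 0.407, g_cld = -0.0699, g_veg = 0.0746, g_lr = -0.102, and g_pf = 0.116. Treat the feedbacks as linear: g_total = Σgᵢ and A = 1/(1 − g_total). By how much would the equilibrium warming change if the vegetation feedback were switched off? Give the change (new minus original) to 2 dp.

Original: g = 0.4257, ΔT = 1.6/(1−0.4257) = 2.7860 K.
Without vegetation: g' = 0.3511, ΔT' = 1.6/(1−0.3511) = 2.4657 K.
Change = 2.4657 − 2.7860 = -0.32 K.

-0.32 K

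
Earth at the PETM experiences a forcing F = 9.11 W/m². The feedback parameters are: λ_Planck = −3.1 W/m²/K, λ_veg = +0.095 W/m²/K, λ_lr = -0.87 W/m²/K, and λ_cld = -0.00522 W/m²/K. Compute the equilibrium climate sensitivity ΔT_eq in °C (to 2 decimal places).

Net feedback parameter λ = (−3.1) + (+0.095) + (-0.87) + (-0.00522) = -3.88022 W/m²/K.
ΔT = −F/λ = −9.11/(-3.88022) = 2.35 °C.

2.35 °C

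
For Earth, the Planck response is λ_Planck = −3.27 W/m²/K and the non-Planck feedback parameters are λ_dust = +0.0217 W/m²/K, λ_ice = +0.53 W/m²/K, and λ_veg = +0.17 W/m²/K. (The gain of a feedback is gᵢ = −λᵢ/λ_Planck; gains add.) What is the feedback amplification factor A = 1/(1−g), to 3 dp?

1.283

Convert to gains: g_dust = 0.0217/3.27 = 0.006636; g_ice = 0.53/3.27 = 0.1621; g_veg = 0.17/3.27 = 0.05199.
Total gain g = 0.220726.
A = 1/(1 − 0.220726) = 1.283.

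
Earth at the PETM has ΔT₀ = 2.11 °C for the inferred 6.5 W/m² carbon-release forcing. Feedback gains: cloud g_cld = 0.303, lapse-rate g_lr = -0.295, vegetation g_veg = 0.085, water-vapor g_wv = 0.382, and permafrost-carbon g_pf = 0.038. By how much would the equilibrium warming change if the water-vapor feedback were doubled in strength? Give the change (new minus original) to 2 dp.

15.76 °C

Original: g = 0.513, ΔT = 2.11/(1−0.513) = 4.3326 °C.
With doubled water-vapor: g' = 0.895, ΔT' = 2.11/(1−0.895) = 20.0952 °C.
Change = 20.0952 − 4.3326 = 15.76 °C.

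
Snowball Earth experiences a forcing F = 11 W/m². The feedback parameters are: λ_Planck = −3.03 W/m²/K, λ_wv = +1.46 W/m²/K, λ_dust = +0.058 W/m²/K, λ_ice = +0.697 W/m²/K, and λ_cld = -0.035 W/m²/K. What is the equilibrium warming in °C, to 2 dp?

Net feedback parameter λ = (−3.03) + (+1.46) + (+0.058) + (+0.697) + (-0.035) = -0.85 W/m²/K.
ΔT = −F/λ = −11/(-0.85) = 12.94 °C.

12.94 °C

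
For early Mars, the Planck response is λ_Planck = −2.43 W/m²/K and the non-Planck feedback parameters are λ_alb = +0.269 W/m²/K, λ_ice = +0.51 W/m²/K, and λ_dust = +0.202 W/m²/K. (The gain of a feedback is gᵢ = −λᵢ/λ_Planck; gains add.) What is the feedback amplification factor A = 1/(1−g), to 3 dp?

Convert to gains: g_alb = 0.269/2.43 = 0.1107; g_ice = 0.51/2.43 = 0.2099; g_dust = 0.202/2.43 = 0.08313.
Total gain g = 0.40373.
A = 1/(1 − 0.40373) = 1.677.

1.677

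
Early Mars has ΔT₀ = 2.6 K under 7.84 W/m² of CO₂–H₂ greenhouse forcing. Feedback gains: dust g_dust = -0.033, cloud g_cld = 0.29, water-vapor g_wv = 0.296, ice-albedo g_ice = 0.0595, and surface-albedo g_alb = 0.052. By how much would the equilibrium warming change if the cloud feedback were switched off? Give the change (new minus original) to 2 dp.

-3.59 K

Original: g = 0.6645, ΔT = 2.6/(1−0.6645) = 7.7496 K.
Without cloud: g' = 0.3745, ΔT' = 2.6/(1−0.3745) = 4.1567 K.
Change = 4.1567 − 7.7496 = -3.59 K.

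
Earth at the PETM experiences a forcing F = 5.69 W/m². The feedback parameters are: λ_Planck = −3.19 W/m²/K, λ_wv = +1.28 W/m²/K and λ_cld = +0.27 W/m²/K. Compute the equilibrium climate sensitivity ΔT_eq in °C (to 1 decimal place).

3.5 °C

Net feedback parameter λ = (−3.19) + (+1.28) + (+0.27) = -1.64 W/m²/K.
ΔT = −F/λ = −5.69/(-1.64) = 3.5 °C.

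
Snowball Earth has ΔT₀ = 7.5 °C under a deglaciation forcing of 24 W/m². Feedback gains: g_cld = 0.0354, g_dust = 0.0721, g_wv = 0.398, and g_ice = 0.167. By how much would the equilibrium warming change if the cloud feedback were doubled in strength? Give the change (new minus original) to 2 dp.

Original: g = 0.6725, ΔT = 7.5/(1−0.6725) = 22.9008 °C.
With doubled cloud: g' = 0.7079, ΔT' = 7.5/(1−0.7079) = 25.6761 °C.
Change = 25.6761 − 22.9008 = 2.78 °C.

2.78 °C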